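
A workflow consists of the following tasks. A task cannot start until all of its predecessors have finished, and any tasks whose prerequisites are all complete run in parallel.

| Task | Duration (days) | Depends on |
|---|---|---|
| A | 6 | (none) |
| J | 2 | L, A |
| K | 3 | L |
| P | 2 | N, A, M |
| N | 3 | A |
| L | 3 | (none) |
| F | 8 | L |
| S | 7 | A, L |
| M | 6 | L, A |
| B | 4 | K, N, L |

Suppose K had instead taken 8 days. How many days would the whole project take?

Critical path before the change: A→M→P = 6+6+2 = 14 giving 14 days.
The longest path through K is only 10 days, so K has float 4.
The binding chain switches to L→K→B = 3+8+4 = 15; finish 15 days.

15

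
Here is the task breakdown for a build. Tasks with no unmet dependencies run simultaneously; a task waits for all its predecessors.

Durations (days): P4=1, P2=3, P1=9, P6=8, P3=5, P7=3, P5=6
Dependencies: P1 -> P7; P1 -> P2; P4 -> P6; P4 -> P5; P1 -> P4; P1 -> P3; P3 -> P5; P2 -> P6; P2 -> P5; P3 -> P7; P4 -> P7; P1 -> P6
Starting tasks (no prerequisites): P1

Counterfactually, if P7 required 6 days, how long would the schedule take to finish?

Baseline: P1→P2→P6 = 9+3+8 = 20 → 20 days.
The longest path through P7 is only 17 days, so P7 has float 3.
That remains the longest chain; total 20 days.

20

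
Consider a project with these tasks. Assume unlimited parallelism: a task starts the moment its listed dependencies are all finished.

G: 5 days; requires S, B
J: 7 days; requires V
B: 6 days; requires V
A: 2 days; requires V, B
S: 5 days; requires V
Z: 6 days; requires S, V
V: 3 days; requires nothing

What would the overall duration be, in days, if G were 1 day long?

14

Critical path before the change: V→B→G = 3+6+5 = 14 giving 14 days.
Since G is critical, the -4 change carries straight to that chain (now 10 days).
New critical path: V→S→Z = 3+5+6 = 14 ⇒ 14 days.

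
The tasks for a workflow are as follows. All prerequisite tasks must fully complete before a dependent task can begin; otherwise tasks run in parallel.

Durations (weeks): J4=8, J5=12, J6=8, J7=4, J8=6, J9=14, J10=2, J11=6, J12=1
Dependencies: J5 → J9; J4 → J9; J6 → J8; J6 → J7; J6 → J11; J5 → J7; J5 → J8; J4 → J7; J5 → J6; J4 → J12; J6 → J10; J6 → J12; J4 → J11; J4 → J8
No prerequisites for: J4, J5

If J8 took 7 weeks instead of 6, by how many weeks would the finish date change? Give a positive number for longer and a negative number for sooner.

1

The binding path is J5→J6→J8 = 12+8+6 = 26; finish at 26 weeks.
J8 is on the critical path; changing it to 7 makes that path 27 weeks.
The critical path is still J5→J6→J8; finish is now 27 weeks.
Change in finish: 27 − 26 = +1 weeks.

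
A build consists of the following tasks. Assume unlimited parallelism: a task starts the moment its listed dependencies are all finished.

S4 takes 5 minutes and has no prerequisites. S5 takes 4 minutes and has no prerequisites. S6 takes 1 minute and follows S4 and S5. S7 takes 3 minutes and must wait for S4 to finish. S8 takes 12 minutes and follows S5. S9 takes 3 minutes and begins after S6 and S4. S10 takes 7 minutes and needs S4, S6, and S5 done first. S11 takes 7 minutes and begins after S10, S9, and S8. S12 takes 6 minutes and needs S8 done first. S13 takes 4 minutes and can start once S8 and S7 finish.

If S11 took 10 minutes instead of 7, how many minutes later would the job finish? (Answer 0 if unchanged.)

3

Critical path before the change: S5→S8→S11 = 4+12+7 = 23 giving 23 minutes.
S11 lies on that path, so at 10 minutes the path becomes 26 minutes.
The critical path is still S5→S8→S11; finish is now 26 minutes.
Change in finish: 26 − 23 = +3 minutes.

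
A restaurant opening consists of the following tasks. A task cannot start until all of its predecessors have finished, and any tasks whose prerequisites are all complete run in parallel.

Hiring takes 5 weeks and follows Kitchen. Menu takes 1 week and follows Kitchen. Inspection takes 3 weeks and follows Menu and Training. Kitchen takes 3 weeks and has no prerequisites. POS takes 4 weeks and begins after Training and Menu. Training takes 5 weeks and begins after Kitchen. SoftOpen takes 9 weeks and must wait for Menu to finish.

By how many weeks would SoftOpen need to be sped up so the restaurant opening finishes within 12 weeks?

Current finish: 13 weeks; target: 12.
SoftOpen is on every critical path, so each week cut from SoftOpen cuts the finish by one (this holds down to a finish of 12).
Need 13 − 12 = 1 week off SoftOpen → SoftOpen becomes 8 weeks, finish becomes 12.

1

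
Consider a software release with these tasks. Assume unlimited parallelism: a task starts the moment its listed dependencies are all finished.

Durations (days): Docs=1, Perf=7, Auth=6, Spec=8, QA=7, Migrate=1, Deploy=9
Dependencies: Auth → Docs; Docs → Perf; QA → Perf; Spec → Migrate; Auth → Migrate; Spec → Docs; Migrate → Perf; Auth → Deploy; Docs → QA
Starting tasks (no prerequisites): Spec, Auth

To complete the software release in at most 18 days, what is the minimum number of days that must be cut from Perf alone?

Current finish: 23 days; target: 18.
Perf is on every critical path, so each day cut from Perf cuts the finish by one (this holds down to a finish of 17).
Need 23 − 18 = 5 days off Perf → Perf becomes 2 days, finish becomes 18.

5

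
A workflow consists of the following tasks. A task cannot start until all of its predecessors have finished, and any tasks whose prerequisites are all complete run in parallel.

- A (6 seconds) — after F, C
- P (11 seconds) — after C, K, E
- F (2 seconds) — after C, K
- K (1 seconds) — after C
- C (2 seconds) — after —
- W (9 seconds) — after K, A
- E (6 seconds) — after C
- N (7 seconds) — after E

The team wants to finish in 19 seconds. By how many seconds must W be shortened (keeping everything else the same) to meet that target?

Current finish: 20 seconds; target: 19.
W is on every critical path, so each second cut from W cuts the finish by one (this holds down to a finish of 19).
Need 20 − 19 = 1 second off W → W becomes 8 seconds, finish becomes 19.

1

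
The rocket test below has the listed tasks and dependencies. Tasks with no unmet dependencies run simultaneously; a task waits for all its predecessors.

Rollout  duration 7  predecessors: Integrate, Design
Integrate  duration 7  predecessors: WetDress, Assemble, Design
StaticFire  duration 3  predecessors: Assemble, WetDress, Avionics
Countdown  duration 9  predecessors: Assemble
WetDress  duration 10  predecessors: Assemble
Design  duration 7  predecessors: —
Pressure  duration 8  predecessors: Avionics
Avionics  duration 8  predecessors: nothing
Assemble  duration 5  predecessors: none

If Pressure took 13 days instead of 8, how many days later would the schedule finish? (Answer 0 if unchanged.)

0

Critical path before the change: Assemble→WetDress→Integrate→Rollout = 5+10+7+7 = 29 giving 29 days.
Pressure has 13 days of float (longest path through it is 16).
The critical path is still Assemble→WetDress→Integrate→Rollout; finish is now 29 days.
Change in finish: 29 − 29 = +0 days.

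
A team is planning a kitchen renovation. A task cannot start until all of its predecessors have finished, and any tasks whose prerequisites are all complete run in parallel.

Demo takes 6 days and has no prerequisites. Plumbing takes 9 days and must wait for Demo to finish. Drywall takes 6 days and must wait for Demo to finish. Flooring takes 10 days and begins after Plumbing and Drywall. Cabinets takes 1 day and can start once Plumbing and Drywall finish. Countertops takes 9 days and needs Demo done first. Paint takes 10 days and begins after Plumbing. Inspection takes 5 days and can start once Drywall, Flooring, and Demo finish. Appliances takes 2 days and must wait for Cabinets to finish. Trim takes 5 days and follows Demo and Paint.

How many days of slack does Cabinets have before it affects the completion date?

12

Critical path: Demo→Plumbing→Flooring→Inspection = 6+9+10+5 = 30, so the finish is 30 days.
The longest chain containing Cabinets totals 18 days.
Slack of Cabinets = 27 − 15 = 12 days.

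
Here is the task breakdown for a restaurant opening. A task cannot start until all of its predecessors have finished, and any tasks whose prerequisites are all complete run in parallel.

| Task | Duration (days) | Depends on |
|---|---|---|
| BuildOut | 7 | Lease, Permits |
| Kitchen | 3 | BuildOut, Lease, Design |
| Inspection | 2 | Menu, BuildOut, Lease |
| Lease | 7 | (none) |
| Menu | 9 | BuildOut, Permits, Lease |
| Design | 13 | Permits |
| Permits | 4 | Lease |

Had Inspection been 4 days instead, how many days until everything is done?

Critical path before the change: Lease→Permits→BuildOut→Menu→Inspection = 7+4+7+9+2 = 29 giving 29 days.
Since Inspection is critical, the +2 change carries straight to that chain (now 31 days).
No other chain overtakes it, so the finish is 31 days.

31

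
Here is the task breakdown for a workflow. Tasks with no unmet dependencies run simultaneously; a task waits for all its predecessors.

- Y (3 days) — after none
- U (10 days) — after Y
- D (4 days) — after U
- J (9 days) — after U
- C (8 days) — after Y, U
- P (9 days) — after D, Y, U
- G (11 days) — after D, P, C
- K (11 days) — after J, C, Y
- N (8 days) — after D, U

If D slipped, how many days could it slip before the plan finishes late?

0

Critical path: Y→U→D→P→G = 3+10+4+9+11 = 37, so the finish is 37 days.
D finishes as early as 17 and must finish by 17.
Float = 37 − 37 = 0.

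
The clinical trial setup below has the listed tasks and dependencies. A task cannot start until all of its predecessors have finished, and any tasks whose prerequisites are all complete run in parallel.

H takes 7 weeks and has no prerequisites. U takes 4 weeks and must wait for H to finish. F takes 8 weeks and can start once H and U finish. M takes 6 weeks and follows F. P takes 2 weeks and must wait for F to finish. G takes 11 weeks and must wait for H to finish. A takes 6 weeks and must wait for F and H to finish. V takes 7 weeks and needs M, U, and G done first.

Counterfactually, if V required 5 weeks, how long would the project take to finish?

30

Baseline: H→U→F→M→V = 7+4+8+6+7 = 32 → 32 weeks.
Since V is critical, the -2 change carries straight to that chain (now 30 weeks).
The critical path is still H→U→F→M→V; finish is now 30 weeks.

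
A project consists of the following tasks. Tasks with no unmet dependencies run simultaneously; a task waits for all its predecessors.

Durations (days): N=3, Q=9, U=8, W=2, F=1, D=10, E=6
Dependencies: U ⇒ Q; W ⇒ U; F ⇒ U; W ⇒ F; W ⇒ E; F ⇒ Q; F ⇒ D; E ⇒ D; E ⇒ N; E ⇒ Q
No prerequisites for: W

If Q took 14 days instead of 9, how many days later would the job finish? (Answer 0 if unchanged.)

5

Actual critical path: W→F→U→Q = 2+1+8+9 = 20 ⇒ 20 days.
Q is on the critical path; changing it to 14 makes that path 25 days.
That remains the longest chain; total 25 days.
Change in finish: 25 − 20 = +5 days.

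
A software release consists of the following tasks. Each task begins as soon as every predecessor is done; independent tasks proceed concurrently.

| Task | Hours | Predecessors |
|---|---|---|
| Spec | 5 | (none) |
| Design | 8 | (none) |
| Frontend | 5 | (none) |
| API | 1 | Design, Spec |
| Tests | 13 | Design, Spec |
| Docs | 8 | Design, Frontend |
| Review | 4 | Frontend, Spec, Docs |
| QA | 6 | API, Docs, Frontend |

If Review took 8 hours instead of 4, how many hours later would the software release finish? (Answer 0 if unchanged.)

Critical path before the change: Design→Docs→QA = 8+8+6 = 22 giving 22 hours.
The longest path through Review is only 20 hours, so Review has float 2.
Now Design→Docs→Review = 8+8+8 = 24 is longest, so the finish becomes 24 hours.
Change in finish: 24 − 22 = +2 hours.

2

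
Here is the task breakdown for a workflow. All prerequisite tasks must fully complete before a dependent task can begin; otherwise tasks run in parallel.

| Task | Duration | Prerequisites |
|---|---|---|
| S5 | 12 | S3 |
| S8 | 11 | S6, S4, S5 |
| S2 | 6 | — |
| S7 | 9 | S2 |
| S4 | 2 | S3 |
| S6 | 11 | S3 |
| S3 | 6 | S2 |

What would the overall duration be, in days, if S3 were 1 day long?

30

The binding path is S2→S3→S5→S8 = 6+6+12+11 = 35; finish at 35 days.
Since S3 is critical, the -5 change carries straight to that chain (now 30 days).
The critical path is still S2→S3→S5→S8; finish is now 30 days.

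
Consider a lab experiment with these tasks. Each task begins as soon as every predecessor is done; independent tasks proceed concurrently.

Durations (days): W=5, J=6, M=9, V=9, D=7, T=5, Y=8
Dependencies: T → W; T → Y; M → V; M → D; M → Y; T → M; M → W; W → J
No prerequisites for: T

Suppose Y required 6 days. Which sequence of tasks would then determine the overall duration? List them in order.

T, M, W, J

Baseline: T→M→W→J = 5+9+5+6 = 25 → 25 days.
Y is off the critical path — its longest chain is 22 days, giving 3 of slack.
No other chain overtakes it, so the finish is 25 days.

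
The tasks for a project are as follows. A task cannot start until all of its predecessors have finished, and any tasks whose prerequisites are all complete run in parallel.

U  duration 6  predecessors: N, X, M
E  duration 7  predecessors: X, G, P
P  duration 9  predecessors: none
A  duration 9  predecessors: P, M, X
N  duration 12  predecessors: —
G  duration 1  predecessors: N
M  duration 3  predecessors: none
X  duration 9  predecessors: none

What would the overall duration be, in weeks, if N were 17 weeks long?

25

Critical path before the change: N→G→E = 12+1+7 = 20 giving 20 weeks.
N is on the critical path; changing it to 17 makes that path 25 weeks.
The critical path is still N→G→E; finish is now 25 weeks.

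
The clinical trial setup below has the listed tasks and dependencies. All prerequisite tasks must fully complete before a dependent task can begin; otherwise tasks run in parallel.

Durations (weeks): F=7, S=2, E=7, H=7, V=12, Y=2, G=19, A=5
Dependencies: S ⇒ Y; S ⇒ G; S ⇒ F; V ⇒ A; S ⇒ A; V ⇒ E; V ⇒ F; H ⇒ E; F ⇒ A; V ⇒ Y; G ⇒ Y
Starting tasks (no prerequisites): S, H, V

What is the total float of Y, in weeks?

The longest chain is V→F→A = 12+7+5 = 24; overall finish 24 weeks.
Y finishes as early as 23 and must finish by 24.
Float = 24 − 23 = 1.

1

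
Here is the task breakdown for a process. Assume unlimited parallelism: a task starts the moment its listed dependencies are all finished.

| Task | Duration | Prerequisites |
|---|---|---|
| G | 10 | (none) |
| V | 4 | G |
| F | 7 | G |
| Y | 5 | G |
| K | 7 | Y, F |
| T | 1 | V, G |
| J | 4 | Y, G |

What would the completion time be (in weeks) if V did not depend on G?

24

Original critical path: G→F→K = 10+7+7 = 24 ⇒ 24 weeks.
Without G→V, V's earliest start moves from 10 to 0.
New critical path: G→F→K = 10+7+7 = 24 ⇒ 24 weeks.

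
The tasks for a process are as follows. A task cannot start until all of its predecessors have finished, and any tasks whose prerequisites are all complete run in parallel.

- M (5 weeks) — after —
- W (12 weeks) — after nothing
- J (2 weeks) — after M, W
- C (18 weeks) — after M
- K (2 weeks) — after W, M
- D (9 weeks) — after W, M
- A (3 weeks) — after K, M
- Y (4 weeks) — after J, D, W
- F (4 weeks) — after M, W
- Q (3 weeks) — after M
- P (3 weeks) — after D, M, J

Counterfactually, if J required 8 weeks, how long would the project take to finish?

The binding path is W→D→Y = 12+9+4 = 25; finish at 25 weeks.
J is off the critical path — its longest chain is 18 weeks, giving 7 of slack.
That remains the longest chain; total 25 weeks.

25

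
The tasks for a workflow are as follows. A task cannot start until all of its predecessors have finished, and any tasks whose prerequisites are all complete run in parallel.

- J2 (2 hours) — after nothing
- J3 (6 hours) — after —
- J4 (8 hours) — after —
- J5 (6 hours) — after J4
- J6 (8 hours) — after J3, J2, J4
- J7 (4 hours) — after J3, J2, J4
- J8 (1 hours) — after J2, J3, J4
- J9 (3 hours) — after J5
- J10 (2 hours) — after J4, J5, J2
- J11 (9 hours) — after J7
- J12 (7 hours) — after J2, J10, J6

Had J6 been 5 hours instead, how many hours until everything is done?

The binding path is J4→J6→J12 = 8+8+7 = 23; finish at 23 hours.
J6 lies on that path, so at 5 hours the path becomes 20 hours.
Now J4→J5→J10→J12 = 8+6+2+7 = 23 is longest, so the finish becomes 23 hours.

23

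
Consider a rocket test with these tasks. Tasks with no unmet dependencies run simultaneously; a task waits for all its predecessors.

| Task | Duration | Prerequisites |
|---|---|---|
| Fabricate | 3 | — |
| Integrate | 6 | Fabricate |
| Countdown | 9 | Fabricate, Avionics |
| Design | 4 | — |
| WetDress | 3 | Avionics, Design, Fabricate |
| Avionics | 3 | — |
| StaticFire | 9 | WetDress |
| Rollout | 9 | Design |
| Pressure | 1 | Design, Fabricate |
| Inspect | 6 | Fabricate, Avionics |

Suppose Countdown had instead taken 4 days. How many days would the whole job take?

The binding path is Design→WetDress→StaticFire = 4+3+9 = 16; finish at 16 days.
Countdown is off the critical path — its longest chain is 12 days, giving 4 of slack.
The critical path is still Design→WetDress→StaticFire; finish is now 16 days.

16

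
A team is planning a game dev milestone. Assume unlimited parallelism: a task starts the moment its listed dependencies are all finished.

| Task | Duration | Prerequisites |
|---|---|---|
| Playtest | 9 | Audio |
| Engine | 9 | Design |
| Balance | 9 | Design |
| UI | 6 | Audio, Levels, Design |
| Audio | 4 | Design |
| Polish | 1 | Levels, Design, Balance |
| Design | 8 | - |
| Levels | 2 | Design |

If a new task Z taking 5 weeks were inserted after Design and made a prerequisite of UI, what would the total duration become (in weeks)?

Originally the schedule takes 21 weeks.
With Z inserted, UI now waits for max(Audio, Levels, Design, Z).
New critical path: Design→Audio→Playtest = 8+4+9 = 21 ⇒ 21 weeks.

21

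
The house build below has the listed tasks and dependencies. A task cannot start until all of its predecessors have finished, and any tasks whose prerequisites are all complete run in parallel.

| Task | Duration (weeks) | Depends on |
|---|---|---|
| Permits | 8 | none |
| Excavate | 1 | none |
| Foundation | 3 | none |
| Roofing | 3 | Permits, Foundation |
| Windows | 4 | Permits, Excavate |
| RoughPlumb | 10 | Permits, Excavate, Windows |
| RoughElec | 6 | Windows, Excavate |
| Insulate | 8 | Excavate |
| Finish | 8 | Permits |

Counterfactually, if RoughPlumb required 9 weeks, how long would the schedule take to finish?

As given, the longest chain is Permits→Windows→RoughPlumb = 8+4+10 = 22, so the finish is 22 weeks.
RoughPlumb lies on that path, so at 9 weeks the path becomes 21 weeks.
The critical path is still Permits→Windows→RoughPlumb; finish is now 21 weeks.

21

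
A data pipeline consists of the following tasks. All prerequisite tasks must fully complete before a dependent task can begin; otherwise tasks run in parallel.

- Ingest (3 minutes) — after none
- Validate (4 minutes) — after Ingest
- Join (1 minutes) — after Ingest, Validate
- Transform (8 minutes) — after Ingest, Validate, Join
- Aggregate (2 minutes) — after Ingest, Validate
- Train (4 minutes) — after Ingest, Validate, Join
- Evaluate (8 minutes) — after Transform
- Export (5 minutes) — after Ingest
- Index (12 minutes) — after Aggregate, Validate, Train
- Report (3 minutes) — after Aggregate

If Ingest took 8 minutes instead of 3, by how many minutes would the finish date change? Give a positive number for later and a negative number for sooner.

Critical path before the change: Ingest→Validate→Join→Transform→Evaluate = 3+4+1+8+8 = 24 giving 24 minutes.
Since Ingest is critical, the +5 change carries straight to that chain (now 29 minutes).
The critical path is still Ingest→Validate→Join→Transform→Evaluate; finish is now 29 minutes.
Change in finish: 29 − 24 = +5 minutes.

5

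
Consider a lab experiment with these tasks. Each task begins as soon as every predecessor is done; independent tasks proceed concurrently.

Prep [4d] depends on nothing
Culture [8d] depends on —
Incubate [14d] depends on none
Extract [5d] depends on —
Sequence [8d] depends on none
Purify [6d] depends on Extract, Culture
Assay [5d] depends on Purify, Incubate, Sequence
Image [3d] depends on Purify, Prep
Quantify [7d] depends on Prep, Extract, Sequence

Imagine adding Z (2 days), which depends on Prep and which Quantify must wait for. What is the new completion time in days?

19

Originally the job takes 19 days.
With Z inserted, Quantify now waits for max(Prep, Extract, Sequence, Z).
New critical path: Culture→Purify→Assay = 8+6+5 = 19 ⇒ 19 days.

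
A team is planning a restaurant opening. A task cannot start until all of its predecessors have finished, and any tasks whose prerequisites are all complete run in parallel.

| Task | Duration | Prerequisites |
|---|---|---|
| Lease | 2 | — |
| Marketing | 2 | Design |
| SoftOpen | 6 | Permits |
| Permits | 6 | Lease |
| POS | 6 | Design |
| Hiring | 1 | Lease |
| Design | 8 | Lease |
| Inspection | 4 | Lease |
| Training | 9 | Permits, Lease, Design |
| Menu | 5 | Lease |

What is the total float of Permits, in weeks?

2

Lease→Design→Training = 2+8+9 = 19 sets the makespan at 19 weeks.
Longest path through Permits: 17 weeks (earliest finish 8, latest finish 10).
Float = 19 − 17 = 2.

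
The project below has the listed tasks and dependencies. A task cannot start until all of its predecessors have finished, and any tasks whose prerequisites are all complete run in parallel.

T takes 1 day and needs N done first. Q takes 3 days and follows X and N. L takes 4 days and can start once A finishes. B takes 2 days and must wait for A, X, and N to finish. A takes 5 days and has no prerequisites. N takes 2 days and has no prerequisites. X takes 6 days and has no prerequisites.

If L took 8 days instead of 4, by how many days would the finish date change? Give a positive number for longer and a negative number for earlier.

4

As given, the longest chain is A→L = 5+4 = 9, so the finish is 9 days.
L is on the critical path; changing it to 8 makes that path 13 days.
That remains the longest chain; total 13 days.
Change in finish: 13 − 9 = +4 days.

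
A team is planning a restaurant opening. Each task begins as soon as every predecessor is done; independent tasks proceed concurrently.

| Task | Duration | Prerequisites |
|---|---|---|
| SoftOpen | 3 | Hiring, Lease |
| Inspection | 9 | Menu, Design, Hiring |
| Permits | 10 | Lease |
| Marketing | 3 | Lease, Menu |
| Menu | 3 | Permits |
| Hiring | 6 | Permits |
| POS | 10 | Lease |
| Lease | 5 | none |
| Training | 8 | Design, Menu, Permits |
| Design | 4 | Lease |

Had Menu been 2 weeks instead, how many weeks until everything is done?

Baseline: Lease→Permits→Hiring→Inspection = 5+10+6+9 = 30 → 30 weeks.
Menu has 3 weeks of float (longest path through it is 27).
No other chain overtakes it, so the finish is 30 weeks.

30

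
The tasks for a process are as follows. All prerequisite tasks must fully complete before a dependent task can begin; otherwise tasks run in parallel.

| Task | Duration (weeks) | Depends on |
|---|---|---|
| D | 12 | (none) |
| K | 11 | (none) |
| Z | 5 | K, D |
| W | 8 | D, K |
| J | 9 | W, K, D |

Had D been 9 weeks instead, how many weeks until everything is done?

Baseline: D→W→J = 12+8+9 = 29 → 29 weeks.
D lies on that path, so at 9 weeks the path becomes 26 weeks.
New critical path: K→W→J = 11+8+9 = 28 ⇒ 28 weeks.

28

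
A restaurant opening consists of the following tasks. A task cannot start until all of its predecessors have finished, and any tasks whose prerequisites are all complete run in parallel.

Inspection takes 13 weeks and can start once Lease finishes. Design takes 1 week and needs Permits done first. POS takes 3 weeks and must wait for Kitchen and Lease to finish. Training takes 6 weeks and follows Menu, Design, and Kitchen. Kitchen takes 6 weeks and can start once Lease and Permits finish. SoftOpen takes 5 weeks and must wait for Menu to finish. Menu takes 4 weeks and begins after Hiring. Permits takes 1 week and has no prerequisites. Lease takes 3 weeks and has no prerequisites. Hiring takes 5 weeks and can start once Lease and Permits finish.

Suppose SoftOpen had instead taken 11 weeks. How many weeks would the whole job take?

23

The binding path is Lease→Hiring→Menu→Training = 3+5+4+6 = 18; finish at 18 weeks.
The longest path through SoftOpen is only 17 weeks, so SoftOpen has float 1.
Now Lease→Hiring→Menu→SoftOpen = 3+5+4+11 = 23 is longest, so the finish becomes 23 weeks.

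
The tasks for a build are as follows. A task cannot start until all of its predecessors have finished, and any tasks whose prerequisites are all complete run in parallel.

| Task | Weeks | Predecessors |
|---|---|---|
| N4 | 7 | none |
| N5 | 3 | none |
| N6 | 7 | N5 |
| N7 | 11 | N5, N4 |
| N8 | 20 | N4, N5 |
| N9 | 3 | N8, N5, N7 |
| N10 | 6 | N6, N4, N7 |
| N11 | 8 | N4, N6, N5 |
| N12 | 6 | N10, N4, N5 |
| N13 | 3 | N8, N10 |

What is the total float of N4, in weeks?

The longest chain is N4→N7→N10→N12 = 7+11+6+6 = 30; overall finish 30 weeks.
The longest chain containing N4 totals 30 weeks.
Slack of N4 = 0 − 0 = 0 weeks.

0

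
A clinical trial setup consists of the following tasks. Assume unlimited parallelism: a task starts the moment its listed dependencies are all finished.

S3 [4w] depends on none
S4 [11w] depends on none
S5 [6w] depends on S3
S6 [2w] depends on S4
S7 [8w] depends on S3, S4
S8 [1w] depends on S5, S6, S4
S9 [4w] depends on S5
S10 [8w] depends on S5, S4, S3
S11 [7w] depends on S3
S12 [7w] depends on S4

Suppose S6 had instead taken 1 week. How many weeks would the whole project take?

19

The binding path is S4→S7 = 11+8 = 19; finish at 19 weeks.
S6 is off the critical path — its longest chain is 14 weeks, giving 5 of slack.
That remains the longest chain; total 19 weeks.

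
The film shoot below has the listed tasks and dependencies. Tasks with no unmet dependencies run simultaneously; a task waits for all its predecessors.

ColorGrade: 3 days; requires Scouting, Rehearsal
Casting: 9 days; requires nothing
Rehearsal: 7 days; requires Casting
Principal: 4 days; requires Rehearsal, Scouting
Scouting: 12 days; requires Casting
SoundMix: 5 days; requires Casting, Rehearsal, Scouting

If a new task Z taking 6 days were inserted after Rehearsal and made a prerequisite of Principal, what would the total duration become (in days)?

26

Originally the schedule takes 26 days.
With Z inserted, Principal now waits for max(Rehearsal, Scouting, Z).
New critical path: Casting→Scouting→SoundMix = 9+12+5 = 26 ⇒ 26 days.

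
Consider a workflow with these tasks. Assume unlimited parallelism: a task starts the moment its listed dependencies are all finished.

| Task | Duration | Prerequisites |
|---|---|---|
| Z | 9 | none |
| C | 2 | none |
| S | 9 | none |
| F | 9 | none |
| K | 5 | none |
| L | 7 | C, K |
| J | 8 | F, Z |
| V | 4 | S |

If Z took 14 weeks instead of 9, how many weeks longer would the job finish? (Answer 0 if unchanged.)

5

As given, the longest chain is Z→J = 9+8 = 17, so the finish is 17 weeks.
Z is on the critical path; changing it to 14 makes that path 22 weeks.
That remains the longest chain; total 22 weeks.
Change in finish: 22 − 17 = +5 weeks.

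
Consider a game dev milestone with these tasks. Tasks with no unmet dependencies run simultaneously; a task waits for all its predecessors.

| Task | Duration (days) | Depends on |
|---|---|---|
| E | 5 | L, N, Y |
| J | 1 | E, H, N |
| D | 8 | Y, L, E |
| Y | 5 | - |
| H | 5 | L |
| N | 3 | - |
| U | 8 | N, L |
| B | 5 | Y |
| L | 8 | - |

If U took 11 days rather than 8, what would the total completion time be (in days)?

Critical path before the change: L→E→D = 8+5+8 = 21 giving 21 days.
The longest path through U is only 16 days, so U has float 5.
No other chain overtakes it, so the finish is 21 days.

21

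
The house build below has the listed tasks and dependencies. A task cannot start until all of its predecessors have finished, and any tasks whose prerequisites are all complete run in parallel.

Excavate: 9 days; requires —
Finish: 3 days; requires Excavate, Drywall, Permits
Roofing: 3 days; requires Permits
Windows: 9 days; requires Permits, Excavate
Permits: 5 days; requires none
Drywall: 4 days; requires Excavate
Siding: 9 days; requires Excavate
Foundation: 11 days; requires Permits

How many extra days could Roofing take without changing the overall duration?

The longest chain is Excavate→Windows = 9+9 = 18; overall finish 18 days.
Roofing finishes as early as 8 and must finish by 18.
Slack of Roofing = 15 − 5 = 10 days.

10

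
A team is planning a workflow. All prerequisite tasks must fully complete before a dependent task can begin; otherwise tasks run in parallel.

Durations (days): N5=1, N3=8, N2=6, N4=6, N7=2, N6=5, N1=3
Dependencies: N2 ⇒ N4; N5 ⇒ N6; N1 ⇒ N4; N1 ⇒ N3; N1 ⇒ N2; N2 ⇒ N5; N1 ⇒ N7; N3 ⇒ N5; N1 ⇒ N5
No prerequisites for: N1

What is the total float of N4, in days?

The longest chain is N1→N3→N5→N6 = 3+8+1+5 = 17; overall finish 17 days.
The longest chain containing N4 totals 15 days.
Float = 17 − 15 = 2.

2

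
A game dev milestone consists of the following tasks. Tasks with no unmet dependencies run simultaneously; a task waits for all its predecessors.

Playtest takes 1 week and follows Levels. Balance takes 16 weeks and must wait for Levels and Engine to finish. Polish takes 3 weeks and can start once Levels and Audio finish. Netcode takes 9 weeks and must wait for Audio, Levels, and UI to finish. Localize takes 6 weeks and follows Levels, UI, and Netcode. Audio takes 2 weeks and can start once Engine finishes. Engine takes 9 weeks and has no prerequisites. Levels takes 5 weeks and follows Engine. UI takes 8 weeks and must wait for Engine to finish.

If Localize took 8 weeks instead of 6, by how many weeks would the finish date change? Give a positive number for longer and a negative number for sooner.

2

The binding path is Engine→UI→Netcode→Localize = 9+8+9+6 = 32; finish at 32 weeks.
Localize is on the critical path; changing it to 8 makes that path 34 weeks.
That remains the longest chain; total 34 weeks.
Change in finish: 34 − 32 = +2 weeks.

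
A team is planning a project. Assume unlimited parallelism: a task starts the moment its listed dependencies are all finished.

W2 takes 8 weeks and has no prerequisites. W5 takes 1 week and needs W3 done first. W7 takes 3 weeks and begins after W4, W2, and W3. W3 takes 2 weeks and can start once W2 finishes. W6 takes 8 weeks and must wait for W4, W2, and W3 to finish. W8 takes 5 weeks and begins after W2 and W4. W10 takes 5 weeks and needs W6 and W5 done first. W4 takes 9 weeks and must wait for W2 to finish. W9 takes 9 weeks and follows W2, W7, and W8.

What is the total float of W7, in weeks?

2

W2→W4→W8→W9 = 8+9+5+9 = 31 sets the makespan at 31 weeks.
Longest path through W7: 29 weeks (earliest finish 20, latest finish 22).
Slack of W7 = 19 − 17 = 2 weeks.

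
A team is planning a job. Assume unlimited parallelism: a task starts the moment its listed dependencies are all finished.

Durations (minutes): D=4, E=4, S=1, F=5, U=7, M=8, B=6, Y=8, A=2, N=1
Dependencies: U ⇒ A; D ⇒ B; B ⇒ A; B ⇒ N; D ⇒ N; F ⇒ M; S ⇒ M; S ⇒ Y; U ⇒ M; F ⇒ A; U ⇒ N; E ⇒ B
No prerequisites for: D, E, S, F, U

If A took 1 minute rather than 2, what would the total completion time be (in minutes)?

Critical path before the change: U→M = 7+8 = 15 giving 15 minutes.
A is off the critical path — its longest chain is 12 minutes, giving 3 of slack.
The critical path is still U→M; finish is now 15 minutes.

15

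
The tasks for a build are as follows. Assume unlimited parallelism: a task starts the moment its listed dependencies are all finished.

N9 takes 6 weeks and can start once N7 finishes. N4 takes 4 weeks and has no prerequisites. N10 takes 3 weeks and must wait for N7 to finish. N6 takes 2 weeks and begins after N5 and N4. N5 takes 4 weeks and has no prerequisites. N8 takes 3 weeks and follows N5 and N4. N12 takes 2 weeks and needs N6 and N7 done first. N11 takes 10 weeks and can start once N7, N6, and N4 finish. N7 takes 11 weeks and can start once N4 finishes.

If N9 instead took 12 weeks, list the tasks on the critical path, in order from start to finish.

Actual critical path: N4→N7→N11 = 4+11+10 = 25 ⇒ 25 weeks.
N9 is off the critical path — its longest chain is 21 weeks, giving 4 of slack.
The binding chain switches to N4→N7→N9 = 4+11+12 = 27; finish 27 weeks.

N4, N7, N9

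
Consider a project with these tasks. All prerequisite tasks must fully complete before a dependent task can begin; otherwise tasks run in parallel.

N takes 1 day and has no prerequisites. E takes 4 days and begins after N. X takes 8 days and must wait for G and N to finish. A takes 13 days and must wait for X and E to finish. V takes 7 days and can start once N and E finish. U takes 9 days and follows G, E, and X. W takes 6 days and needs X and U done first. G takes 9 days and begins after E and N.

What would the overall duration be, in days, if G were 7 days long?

35

Actual critical path: N→E→G→X→U→W = 1+4+9+8+9+6 = 37 ⇒ 37 days.
G is on the critical path; changing it to 7 makes that path 35 days.
The critical path is still N→E→G→X→U→W; finish is now 35 days.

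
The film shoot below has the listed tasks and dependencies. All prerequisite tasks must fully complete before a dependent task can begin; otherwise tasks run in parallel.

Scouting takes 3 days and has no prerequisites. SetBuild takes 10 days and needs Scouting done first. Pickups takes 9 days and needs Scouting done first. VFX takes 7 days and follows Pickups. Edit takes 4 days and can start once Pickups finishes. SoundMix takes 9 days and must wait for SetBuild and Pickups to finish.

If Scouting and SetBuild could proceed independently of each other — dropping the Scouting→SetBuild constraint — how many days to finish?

21

With the dependency in place, Scouting→SetBuild→SoundMix = 3+10+9 = 22 sets the finish at 22 days.
Without Scouting→SetBuild, SetBuild's earliest start moves from 3 to 0.
The longest chain is now Scouting→Pickups→SoundMix = 3+9+9 = 21, so the project takes 21 days.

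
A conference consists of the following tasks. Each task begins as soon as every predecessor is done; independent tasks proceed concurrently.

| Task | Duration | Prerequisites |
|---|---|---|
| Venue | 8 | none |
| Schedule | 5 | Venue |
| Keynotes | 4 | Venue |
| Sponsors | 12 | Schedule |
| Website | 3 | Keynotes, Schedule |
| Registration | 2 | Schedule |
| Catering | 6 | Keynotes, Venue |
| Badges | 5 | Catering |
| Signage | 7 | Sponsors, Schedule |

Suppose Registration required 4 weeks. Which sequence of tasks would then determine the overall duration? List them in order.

As given, the longest chain is Venue→Schedule→Sponsors→Signage = 8+5+12+7 = 32, so the finish is 32 weeks.
The longest path through Registration is only 15 weeks, so Registration has float 17.
The critical path is still Venue→Schedule→Sponsors→Signage; finish is now 32 weeks.

Venue, Schedule, Sponsors, Signage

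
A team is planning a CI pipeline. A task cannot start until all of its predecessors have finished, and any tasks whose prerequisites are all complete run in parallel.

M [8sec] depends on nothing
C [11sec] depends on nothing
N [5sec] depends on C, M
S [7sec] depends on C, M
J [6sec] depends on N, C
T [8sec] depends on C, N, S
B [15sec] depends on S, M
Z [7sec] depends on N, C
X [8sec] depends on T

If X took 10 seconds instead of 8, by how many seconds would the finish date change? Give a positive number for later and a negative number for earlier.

Critical path before the change: C→S→T→X = 11+7+8+8 = 34 giving 34 seconds.
X lies on that path, so at 10 seconds the path becomes 36 seconds.
No other chain overtakes it, so the finish is 36 seconds.
Change in finish: 36 − 34 = +2 seconds.

2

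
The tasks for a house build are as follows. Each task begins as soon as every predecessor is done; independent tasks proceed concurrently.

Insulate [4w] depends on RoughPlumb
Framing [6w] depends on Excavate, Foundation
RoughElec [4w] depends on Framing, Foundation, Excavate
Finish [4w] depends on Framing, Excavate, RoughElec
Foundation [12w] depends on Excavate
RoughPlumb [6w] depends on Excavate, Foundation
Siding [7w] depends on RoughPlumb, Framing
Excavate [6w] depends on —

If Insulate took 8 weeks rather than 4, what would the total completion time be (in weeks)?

32

The binding path is Excavate→Foundation→Framing→RoughElec→Finish = 6+12+6+4+4 = 32; finish at 32 weeks.
Insulate has 4 weeks of float (longest path through it is 28).
That remains the longest chain; total 32 weeks.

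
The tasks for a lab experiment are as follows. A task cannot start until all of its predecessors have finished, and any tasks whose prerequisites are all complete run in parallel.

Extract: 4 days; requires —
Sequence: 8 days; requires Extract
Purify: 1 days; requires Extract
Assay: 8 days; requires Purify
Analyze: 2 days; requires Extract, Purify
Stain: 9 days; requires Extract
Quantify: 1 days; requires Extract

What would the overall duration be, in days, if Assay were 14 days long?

19

As given, the longest chain is Extract→Purify→Assay = 4+1+8 = 13, so the finish is 13 days.
Assay is on the critical path; changing it to 14 makes that path 19 days.
The critical path is still Extract→Purify→Assay; finish is now 19 days.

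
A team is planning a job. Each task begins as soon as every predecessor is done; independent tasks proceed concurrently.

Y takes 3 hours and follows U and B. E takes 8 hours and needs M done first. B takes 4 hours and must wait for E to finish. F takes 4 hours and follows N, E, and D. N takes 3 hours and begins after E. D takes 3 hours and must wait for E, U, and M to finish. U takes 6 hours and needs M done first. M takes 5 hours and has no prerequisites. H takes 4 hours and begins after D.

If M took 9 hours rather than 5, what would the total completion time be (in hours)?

Actual critical path: M→E→B→Y = 5+8+4+3 = 20 ⇒ 20 hours.
Since M is critical, the +4 change carries straight to that chain (now 24 hours).
The critical path is still M→E→B→Y; finish is now 24 hours.

24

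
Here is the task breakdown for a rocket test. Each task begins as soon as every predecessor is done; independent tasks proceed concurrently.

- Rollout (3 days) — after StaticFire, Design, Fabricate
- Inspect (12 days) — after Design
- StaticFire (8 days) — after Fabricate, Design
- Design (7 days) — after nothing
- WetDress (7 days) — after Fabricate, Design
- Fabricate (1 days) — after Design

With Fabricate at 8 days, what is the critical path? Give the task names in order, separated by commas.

Design, Fabricate, StaticFire, Rollout

The binding path is Design→Fabricate→StaticFire→Rollout = 7+1+8+3 = 19; finish at 19 days.
Fabricate lies on that path, so at 8 days the path becomes 26 days.
That remains the longest chain; total 26 days.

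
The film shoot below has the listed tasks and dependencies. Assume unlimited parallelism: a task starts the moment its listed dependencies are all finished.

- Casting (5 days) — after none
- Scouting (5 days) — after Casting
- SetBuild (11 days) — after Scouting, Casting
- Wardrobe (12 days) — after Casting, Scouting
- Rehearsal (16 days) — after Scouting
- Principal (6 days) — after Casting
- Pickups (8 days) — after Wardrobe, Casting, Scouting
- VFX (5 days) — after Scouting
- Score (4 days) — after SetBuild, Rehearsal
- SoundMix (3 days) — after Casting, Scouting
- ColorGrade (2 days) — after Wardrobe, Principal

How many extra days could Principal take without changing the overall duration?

17

Casting→Scouting→Wardrobe→Pickups = 5+5+12+8 = 30 sets the makespan at 30 days.
Principal finishes as early as 11 and must finish by 28.
Float = 30 − 13 = 17.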